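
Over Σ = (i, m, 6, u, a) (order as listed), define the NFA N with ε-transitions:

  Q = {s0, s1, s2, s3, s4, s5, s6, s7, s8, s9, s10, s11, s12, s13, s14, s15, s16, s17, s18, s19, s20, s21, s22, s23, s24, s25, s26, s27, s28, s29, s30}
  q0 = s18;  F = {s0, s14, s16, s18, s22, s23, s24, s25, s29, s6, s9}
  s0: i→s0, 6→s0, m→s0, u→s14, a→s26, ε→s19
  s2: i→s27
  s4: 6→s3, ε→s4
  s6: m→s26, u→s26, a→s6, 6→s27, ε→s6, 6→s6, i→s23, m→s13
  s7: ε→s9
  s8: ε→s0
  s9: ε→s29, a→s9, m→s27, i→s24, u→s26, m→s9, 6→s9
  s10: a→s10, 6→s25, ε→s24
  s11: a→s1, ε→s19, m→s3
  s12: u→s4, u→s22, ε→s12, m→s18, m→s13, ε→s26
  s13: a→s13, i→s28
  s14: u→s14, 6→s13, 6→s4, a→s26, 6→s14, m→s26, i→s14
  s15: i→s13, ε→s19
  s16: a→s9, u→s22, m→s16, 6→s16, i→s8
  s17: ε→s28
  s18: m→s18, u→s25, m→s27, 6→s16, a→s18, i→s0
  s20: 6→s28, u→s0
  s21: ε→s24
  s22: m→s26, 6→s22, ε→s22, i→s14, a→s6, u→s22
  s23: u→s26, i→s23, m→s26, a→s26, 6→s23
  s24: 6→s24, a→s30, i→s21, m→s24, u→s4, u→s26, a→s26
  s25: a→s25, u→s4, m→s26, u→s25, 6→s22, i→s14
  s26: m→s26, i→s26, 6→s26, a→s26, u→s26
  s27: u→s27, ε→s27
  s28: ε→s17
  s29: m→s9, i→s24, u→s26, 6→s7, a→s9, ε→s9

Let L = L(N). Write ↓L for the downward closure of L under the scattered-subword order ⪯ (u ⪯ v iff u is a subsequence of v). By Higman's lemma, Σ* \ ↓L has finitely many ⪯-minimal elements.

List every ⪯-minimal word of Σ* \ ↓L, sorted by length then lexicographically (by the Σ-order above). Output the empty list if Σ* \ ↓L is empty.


|Q|=31, |F|=11, |δ|=102 (17 ε).
min D↑ (11 st, q0=0, F={5}): 0:i→1,m→0,6→2,u→3,a→0 1:i→1,m→1,6→1,u→4,a→5 2:i→1,m→2,6→2,u→6,a→7 3:i→4,m→5,6→6,u→3,a→3 4:i→4,m→5,6→4,u→4,a→5 5:i→5,m→5,6→5,u→5,a→5 6:i→4,m→5,6→6,u→6,a→8 7:i→9,m→7,6→7,u→5,a→7 8:i→10,m→5,6→8,u→5,a→8 9:i→9,m→9,6→9,u→5,a→5 10:i→10,m→5,6→10,u→5,a→5 (ε-aug+det+¬).
'ia': N↓-sim [23, 14, 5] end={s13,s17,s26,s28,s30} ∉↓L; 2/2 del acc.
'um': N↓-sim [23, 12, 4] end={s13,s17,s26,s28} ∉↓L; 2/2 single-dels accept.
'6au': |S_i|=[23, 21, 15, 4] end={s26,s27,s3,s4} rej; 3/3 deletions ∈↓L.
3 minimals (antichain).

A = [ia, um, 6au].


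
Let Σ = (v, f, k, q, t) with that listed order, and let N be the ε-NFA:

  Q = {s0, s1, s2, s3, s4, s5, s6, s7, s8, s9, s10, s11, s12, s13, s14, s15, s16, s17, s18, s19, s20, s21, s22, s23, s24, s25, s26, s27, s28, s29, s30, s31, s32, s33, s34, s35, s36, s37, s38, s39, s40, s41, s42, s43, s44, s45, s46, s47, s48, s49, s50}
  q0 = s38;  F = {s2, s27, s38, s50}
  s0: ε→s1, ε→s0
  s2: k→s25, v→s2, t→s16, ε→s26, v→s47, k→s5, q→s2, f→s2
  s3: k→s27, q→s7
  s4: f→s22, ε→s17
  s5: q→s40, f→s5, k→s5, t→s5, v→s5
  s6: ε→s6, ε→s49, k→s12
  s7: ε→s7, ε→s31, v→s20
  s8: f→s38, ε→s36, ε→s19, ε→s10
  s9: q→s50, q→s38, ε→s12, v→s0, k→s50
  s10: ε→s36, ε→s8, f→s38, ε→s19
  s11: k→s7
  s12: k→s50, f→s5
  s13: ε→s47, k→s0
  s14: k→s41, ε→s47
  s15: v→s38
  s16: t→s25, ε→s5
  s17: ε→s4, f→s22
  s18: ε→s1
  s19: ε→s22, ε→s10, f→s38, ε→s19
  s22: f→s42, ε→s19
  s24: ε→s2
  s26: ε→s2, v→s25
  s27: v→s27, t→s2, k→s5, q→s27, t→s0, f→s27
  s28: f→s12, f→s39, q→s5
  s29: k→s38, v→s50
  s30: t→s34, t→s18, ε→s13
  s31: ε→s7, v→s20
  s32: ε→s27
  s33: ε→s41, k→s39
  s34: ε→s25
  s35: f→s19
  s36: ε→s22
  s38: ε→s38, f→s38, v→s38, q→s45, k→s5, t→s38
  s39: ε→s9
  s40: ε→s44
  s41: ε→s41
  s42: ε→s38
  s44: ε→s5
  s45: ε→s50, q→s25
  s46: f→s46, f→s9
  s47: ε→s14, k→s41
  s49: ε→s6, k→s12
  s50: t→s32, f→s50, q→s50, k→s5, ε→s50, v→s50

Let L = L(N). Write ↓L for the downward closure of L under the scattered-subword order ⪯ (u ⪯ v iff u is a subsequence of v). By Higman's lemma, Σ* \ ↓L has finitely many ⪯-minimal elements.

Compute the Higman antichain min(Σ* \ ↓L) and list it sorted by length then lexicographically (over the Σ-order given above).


|Q|=51, |F|=4, |δ|=107 (42 ε).
min D↑ (5 st, q0=0, F={1}): 0:v→0,f→0,k→1,q→2,t→0 1:v→1,f→1,k→1,q→1,t→1 2:v→2,f→2,k→1,q→2,t→3 3:v→3,f→3,k→1,q→3,t→4 4:v→4,f→4,k→1,q→4,t→1 [Hopcroft].
'k': |S_i|=[17, 5] end={s25,s40,s41,s44,s5} — reject; 1/1 single-dels accept.
'qttt': |S_i|=[17, 16, 14, 12, 5] end={s16,s25,s40,s44,s5} ∉↓L; 4/4 del acc.
2 minimals (antichain).

A = [k, qttt].


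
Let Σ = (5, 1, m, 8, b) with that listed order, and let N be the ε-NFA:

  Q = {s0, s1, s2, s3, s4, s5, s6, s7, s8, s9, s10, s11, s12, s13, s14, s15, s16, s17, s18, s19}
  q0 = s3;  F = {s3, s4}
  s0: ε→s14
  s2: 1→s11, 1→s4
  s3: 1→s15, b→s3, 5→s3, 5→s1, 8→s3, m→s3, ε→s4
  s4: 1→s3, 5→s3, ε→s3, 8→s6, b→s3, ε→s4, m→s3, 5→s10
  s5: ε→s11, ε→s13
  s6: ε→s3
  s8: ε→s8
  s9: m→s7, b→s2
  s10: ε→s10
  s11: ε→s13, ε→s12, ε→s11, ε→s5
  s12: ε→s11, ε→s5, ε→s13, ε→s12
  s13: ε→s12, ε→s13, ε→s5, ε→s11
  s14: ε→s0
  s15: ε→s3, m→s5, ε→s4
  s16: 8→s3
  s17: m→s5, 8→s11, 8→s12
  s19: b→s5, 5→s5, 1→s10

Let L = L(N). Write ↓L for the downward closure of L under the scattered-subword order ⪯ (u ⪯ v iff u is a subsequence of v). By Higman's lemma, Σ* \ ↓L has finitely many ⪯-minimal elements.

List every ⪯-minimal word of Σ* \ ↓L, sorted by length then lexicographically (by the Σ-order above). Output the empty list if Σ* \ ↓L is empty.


|Q|=20, |F|=2, |δ|=48 (24 ε).
min D↑ (1 st, q0=0, F={}): 0:5→0,1→0,m→0,8→0,b→0 (ε-aug+det+¬).
L(D↑) = ∅ ⇒ ↓L = Σ*.

A = [].


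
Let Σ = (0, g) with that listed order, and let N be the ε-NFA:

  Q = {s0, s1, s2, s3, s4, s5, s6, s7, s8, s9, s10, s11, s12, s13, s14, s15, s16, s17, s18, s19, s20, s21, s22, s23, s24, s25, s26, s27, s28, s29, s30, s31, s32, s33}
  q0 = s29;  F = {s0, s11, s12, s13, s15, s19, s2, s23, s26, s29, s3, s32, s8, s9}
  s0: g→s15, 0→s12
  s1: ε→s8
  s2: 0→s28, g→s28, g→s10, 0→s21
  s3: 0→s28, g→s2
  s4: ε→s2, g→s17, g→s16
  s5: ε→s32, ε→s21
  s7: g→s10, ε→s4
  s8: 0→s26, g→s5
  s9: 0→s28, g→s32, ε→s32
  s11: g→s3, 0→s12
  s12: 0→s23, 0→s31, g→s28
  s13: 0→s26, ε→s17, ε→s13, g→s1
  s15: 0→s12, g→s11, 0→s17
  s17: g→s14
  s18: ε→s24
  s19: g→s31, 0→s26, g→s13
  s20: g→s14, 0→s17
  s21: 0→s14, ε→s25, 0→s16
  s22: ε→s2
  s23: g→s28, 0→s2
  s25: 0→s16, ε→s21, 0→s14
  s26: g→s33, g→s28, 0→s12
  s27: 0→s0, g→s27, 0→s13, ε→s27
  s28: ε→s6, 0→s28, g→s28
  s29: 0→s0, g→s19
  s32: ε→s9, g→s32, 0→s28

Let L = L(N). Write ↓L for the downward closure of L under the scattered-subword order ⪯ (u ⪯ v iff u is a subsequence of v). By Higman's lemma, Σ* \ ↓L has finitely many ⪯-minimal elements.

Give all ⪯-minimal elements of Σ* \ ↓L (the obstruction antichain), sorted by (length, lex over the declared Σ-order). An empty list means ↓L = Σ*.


min(Σ*\↓L) = [00g, g0g, 00000, 0ggg0, gggg0, 0ggggg].

|Q|=34, |F|=14, |δ|=64 (15 ε).
min D↑ (14 st, q0=0, F={8}): 0:0→1,g→2 1:0→3,g→4 2:0→5,g→6 3:0→7,g→8 4:0→3,g→9 5:0→3,g→8 6:0→5,g→10 7:0→11,g→8 8:0→8,g→8 9:0→3,g→12 10:0→5,g→13 11:0→8,g→8 12:0→8,g→11 13:0→8,g→13.
'00g': |S_i|=[26, 18, 12, 4] end={s10,s14,s28,s6} — reject; 3/3 del acc.
'g0g': N↓-sim [26, 24, 14, 5] end={s10,s14,s28,s33,s6} ∉↓L; 3/3 deletions ∈↓L.
'00000': run [26, 18, 12, 10, 8, 6] end={s14,s16,s21,s25,s28,s6} ∉↓L; 5/5 del acc.
'0ggg0': |S_i|=[26, 18, 16, 13, 9, 6] end={s14,s16,s21,s25,s28,s6} rej; 5/5 del acc.
'gggg0': run [26, 24, 22, 19, 12, 6] end={s14,s16,s21,s25,s28,s6} ∉↓L; 5/5 deletions ∈↓L.
'0ggggg': |S_i|=[26, 18, 16, 13, 9, 8, 3] end={s10,s28,s6} rej; 6/6 del acc.
6 minimals (antichain).


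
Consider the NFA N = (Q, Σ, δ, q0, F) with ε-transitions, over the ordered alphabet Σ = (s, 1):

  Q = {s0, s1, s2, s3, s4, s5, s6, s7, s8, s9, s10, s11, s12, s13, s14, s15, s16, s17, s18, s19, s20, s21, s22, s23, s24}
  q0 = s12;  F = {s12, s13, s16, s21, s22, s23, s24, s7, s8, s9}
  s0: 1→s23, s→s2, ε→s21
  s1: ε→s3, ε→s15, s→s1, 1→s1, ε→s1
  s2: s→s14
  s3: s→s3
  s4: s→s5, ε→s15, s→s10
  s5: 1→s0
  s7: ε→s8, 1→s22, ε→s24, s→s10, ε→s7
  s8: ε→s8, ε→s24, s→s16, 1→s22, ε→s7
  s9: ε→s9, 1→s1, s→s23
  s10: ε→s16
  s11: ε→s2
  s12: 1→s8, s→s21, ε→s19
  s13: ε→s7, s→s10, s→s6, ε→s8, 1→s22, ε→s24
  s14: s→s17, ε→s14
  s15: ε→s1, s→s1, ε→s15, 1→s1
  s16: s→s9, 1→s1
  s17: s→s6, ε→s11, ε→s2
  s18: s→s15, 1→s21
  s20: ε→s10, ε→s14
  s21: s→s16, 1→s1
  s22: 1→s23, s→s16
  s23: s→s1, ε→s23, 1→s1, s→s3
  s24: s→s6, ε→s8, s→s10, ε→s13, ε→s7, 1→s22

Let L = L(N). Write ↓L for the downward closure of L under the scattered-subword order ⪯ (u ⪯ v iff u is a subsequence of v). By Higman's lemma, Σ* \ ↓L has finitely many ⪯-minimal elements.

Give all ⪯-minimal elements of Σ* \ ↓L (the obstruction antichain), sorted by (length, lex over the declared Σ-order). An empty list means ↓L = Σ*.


min(Σ*\↓L) = [s1, 111s, 1111, sssss, 1ssss].

|Q|=25, |F|=10, |δ|=67 (29 ε).
min D↑ (8 st, q0=0, F={4}): 0:s→1,1→2 1:s→3,1→4 2:s→3,1→5 3:s→6,1→4 4:s→4,1→4 5:s→3,1→7 6:s→7,1→4 7:s→4,1→4.
's1': N↓-sim [16, 9, 3] end={s1,s15,s3} rej; 2/2 del acc.
'111s': |S_i|=[16, 13, 7, 4, 3] end={s1,s15,s3} rej; 4/4 del acc.
'1111': N↓-sim [16, 13, 7, 4, 3] end={s1,s15,s3} — reject; 4/4 deletions ∈↓L.
'sssss': |S_i|=[16, 9, 6, 5, 4, 3] end={s1,s15,s3} rej; 5/5 single-dels accept.
'1ssss': |S_i|=[16, 13, 8, 5, 4, 3] end={s1,s15,s3} ∉↓L; 5/5 deletions ∈↓L.
5 words, ⪯-incomp.


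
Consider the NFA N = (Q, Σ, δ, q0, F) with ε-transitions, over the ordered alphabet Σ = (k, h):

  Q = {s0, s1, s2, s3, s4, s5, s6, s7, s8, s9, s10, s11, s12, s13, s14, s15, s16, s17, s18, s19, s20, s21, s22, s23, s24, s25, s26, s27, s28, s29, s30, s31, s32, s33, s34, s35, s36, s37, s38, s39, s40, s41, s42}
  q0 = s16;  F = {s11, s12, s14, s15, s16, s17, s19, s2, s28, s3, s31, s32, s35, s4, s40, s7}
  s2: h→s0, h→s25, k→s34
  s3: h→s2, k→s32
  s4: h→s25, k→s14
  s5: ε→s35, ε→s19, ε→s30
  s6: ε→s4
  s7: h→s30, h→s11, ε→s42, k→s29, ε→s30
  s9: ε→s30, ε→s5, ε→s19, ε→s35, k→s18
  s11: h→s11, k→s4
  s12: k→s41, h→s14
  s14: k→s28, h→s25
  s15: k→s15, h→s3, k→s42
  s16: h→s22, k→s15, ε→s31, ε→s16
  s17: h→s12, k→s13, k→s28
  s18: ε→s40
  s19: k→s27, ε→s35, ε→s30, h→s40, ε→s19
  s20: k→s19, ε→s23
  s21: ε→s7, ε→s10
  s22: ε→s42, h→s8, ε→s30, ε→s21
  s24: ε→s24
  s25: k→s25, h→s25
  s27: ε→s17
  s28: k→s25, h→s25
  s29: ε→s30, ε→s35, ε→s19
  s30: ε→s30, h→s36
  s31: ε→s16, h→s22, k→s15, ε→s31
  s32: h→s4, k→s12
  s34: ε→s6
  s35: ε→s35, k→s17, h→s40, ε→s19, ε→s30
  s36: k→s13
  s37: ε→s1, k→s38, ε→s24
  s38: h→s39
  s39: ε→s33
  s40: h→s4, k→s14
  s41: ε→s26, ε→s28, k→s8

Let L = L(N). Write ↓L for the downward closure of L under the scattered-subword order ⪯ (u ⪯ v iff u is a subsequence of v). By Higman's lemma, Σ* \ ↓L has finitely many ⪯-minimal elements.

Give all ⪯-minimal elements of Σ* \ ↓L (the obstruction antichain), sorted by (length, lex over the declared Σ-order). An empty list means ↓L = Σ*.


|Q|=43, |F|=16, |δ|=85 (39 ε).
min D↑ (15 st, q0=0, F={12}): 0:k→1,h→2 1:k→1,h→3 2:k→4,h→5 3:k→6,h→7 4:k→8,h→9 5:k→10,h→5 6:k→11,h→10 7:k→10,h→12 8:k→13,h→11 9:k→14,h→10 10:k→14,h→12 11:k→13,h→14 12:k→12,h→12 13:k→12,h→12 14:k→13,h→12 [Hopcroft].
'khhh': run [32, 25, 17, 8, 2] end={s0,s25} ∉↓L; 4/4 single-dels accept.
'hhkh': run [32, 29, 17, 10, 1] end={s25} — reject; 4/4 deletions ∈↓L.
'hkkkk': |S_i|=[32, 29, 20, 10, 6, 2] end={s25,s8} rej; 5/5 del acc.
'hkkkh': |S_i|=[32, 29, 20, 10, 6, 1] end={s25} — reject; 5/5 single-dels accept.
4 minimals (antichain).

A = [khhh, hhkh, hkkkk, hkkkh].


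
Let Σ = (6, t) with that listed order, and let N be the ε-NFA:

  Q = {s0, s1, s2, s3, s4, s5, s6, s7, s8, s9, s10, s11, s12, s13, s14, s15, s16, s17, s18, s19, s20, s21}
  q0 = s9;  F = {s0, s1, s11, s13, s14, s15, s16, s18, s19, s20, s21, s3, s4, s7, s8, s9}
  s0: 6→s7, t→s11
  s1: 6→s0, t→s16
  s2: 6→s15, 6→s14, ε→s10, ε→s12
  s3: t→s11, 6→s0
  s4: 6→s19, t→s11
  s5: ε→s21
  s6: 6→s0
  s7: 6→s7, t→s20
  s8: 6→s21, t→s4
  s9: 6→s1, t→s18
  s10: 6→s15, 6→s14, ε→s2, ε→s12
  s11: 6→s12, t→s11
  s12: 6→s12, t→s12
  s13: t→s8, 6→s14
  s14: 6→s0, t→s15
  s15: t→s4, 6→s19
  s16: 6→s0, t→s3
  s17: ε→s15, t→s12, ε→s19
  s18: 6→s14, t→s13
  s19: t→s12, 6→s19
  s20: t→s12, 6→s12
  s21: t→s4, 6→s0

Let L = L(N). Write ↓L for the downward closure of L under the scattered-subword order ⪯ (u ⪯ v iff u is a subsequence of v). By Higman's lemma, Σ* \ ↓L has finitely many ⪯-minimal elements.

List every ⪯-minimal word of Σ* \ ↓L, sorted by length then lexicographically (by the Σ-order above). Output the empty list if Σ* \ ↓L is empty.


|Q|=22, |F|=16, |δ|=47 (7 ε).
min D↑ (17 st, q0=0, F={13}): 0:6→1,t→2 1:6→3,t→4 2:6→5,t→6 3:6→7,t→8 4:6→3,t→9 5:6→3,t→10 6:6→5,t→11 7:6→7,t→12 8:6→13,t→8 9:6→3,t→8 10:6→14,t→15 11:6→16,t→15 12:6→13,t→13 13:6→13,t→13 14:6→14,t→13 15:6→14,t→8 16:6→3,t→15 [Hopcroft].
'66t6': |S_i|=[17, 13, 6, 3, 1] end={s12} rej; 4/4 single-dels accept.
'666tt': N↓-sim [17, 13, 6, 4, 2, 1] end={s12} ∉↓L; 5/5 del acc.
'6ttt6': N↓-sim [17, 13, 10, 8, 3, 1] end={s12} ∉↓L; 5/5 single-dels accept.
't6t6t': run [17, 15, 10, 6, 2, 1] end={s12} — reject; 5/5 deletions ∈↓L.
'tttt6t': N↓-sim [17, 15, 13, 10, 5, 2, 1] end={s12} — reject; 6/6 del acc.
'ttttt6': run [17, 15, 13, 10, 5, 2, 1] end={s12} ∉↓L; 6/6 deletions ∈↓L.
6 obstructions.

Antichain: [66t6, 666tt, 6ttt6, t6t6t, tttt6t, ttttt6].


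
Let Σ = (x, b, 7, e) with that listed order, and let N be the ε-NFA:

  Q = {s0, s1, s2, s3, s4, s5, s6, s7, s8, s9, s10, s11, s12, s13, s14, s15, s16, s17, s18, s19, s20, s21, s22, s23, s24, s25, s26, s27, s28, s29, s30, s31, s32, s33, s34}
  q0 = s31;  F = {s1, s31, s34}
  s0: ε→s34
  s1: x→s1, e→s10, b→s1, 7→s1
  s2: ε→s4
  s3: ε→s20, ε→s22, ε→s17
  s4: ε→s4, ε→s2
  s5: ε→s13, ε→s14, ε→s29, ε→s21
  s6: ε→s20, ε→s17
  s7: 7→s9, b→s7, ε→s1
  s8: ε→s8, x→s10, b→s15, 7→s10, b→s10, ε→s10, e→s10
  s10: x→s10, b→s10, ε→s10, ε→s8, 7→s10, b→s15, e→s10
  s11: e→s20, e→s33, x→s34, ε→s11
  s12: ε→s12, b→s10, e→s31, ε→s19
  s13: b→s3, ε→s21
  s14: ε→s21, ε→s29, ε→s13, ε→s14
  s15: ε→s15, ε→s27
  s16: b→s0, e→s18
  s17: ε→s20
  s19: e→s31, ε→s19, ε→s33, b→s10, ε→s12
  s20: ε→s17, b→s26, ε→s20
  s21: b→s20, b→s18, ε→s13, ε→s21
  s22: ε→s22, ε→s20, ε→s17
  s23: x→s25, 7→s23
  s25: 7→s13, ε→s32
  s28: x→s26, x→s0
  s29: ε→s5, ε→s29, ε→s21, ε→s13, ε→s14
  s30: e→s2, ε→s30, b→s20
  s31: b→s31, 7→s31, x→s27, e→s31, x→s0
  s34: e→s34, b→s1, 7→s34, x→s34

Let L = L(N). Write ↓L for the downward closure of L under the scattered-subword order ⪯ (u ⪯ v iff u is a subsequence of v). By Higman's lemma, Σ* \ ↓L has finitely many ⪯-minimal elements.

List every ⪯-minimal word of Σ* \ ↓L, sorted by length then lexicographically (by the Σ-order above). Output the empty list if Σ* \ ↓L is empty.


A = [xbe].

|Q|=35, |F|=3, |δ|=91 (46 ε).
min D↑ (4 st, q0=0, F={3}): 0:x→1,b→0,7→0,e→0 1:x→1,b→2,7→1,e→1 2:x→2,b→2,7→2,e→3 3:x→3,b→3,7→3,e→3 [Hopcroft].
'xbe': |S_i|=[8, 7, 5, 4] end={s10,s15,s27,s8} rej; 3/3 deletions ∈↓L.
1 words, ⪯-incomp.


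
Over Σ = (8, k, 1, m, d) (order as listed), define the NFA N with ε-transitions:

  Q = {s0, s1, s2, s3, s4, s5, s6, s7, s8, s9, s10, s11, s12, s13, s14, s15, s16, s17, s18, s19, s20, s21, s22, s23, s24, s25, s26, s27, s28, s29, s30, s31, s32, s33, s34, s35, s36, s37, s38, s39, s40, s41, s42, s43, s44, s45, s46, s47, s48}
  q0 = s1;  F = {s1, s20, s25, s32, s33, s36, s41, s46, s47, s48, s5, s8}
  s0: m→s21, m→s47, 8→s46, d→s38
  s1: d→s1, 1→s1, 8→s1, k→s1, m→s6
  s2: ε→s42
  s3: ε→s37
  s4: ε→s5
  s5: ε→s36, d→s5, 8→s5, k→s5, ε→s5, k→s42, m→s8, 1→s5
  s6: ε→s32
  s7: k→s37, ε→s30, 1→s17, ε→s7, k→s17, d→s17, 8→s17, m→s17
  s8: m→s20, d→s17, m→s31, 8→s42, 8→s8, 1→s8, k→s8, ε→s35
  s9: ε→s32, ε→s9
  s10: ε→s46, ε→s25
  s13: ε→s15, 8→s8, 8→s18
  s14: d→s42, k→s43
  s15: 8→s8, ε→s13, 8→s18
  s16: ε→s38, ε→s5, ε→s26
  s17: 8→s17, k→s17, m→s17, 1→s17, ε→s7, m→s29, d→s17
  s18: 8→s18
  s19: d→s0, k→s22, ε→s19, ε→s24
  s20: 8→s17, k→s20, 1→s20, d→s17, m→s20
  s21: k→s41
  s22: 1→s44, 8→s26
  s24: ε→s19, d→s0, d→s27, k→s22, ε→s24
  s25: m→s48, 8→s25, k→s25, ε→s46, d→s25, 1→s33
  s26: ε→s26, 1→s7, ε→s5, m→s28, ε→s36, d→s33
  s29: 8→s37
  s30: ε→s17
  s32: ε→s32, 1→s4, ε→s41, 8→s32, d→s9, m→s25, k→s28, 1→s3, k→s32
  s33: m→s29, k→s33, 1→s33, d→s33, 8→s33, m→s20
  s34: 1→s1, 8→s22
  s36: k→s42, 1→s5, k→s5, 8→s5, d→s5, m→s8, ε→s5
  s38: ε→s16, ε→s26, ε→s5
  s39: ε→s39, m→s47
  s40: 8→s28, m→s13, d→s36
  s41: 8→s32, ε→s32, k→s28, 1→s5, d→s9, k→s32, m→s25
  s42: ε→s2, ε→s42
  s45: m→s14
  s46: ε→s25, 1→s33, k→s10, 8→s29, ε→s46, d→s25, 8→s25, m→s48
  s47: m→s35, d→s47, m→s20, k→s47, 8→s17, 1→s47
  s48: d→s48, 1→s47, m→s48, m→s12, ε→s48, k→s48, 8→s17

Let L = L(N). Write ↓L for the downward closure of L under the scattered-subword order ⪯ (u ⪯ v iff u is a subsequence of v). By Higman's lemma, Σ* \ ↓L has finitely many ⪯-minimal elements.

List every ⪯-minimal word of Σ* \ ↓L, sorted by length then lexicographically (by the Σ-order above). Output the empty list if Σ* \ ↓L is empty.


|Q|=49, |F|=12, |δ|=154 (41 ε).
min D↑ (10 st, q0=0, F={8}): 0:8→0,k→0,1→0,m→1,d→0 1:8→1,k→1,1→2,m→3,d→1 2:8→2,k→2,1→2,m→4,d→2 3:8→3,k→3,1→5,m→6,d→3 4:8→4,k→4,1→4,m→7,d→8 5:8→5,k→5,1→5,m→7,d→5 6:8→8,k→6,1→9,m→6,d→6 7:8→8,k→7,1→7,m→7,d→8 8:8→8,k→8,1→8,m→8,d→8 9:8→8,k→9,1→9,m→7,d→9.
'm1md': |S_i|=[28, 27, 17, 11, 5] end={s17,s29,s30,s37,s7} rej; 4/4 del acc.
'mmm8': N↓-sim [28, 27, 18, 11, 5] end={s17,s29,s30,s37,s7} rej; 4/4 del acc.
2 obstructions.

A = [m1md, mmm8].


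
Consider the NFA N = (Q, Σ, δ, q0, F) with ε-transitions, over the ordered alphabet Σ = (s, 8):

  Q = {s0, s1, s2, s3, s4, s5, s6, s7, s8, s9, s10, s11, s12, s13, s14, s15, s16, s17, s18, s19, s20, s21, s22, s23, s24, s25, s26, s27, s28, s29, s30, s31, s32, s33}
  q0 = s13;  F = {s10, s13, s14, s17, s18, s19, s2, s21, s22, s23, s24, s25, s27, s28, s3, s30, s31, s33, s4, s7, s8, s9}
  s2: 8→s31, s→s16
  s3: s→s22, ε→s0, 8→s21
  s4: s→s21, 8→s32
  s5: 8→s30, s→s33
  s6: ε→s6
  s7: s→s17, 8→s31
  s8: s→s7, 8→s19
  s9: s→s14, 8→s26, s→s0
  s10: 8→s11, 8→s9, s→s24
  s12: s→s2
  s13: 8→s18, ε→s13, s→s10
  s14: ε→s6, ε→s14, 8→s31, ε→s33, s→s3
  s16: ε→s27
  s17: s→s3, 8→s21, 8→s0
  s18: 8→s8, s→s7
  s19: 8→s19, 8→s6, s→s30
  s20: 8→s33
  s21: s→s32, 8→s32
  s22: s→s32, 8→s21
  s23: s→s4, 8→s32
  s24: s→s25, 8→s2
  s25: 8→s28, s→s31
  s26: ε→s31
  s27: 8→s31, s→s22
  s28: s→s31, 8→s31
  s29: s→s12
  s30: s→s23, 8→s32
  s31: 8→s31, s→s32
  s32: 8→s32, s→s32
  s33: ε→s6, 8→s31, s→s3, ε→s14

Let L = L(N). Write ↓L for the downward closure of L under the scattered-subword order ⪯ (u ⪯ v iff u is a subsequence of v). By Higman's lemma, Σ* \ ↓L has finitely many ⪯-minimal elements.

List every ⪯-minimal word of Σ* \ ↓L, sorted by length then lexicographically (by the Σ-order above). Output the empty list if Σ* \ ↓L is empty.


A = [s88s, 8s8s, sssss, 8ss88, 888s8].

|Q|=34, |F|=22, |δ|=65 (10 ε).
min D↑ (22 st, q0=0, F={16}): 0:s→1,8→2 1:s→3,8→4 2:s→5,8→6 3:s→7,8→8 4:s→9,8→10 5:s→11,8→10 6:s→5,8→12 7:s→10,8→13 8:s→14,8→10 9:s→15,8→10 10:s→16,8→10 11:s→15,8→17 12:s→18,8→12 13:s→10,8→10 14:s→19,8→10 15:s→19,8→17 16:s→16,8→16 17:s→16,8→16 18:s→20,8→16 19:s→16,8→17 20:s→21,8→16 21:s→17,8→16 [Hopcroft].
's88s': |S_i|=[28, 24, 16, 4, 1] end={s32} ∉↓L; 4/4 deletions ∈↓L.
'8s8s': run [28, 24, 16, 4, 1] end={s32} rej; 4/4 single-dels accept.
'sssss': N↓-sim [28, 24, 18, 11, 4, 1] end={s32} rej; 5/5 del acc.
'8ss88': run [28, 24, 16, 8, 3, 1] end={s32} ∉↓L; 5/5 single-dels accept.
'888s8': N↓-sim [28, 24, 15, 9, 5, 1] end={s32} — reject; 5/5 single-dels accept.
5 words, ⪯-incomp.


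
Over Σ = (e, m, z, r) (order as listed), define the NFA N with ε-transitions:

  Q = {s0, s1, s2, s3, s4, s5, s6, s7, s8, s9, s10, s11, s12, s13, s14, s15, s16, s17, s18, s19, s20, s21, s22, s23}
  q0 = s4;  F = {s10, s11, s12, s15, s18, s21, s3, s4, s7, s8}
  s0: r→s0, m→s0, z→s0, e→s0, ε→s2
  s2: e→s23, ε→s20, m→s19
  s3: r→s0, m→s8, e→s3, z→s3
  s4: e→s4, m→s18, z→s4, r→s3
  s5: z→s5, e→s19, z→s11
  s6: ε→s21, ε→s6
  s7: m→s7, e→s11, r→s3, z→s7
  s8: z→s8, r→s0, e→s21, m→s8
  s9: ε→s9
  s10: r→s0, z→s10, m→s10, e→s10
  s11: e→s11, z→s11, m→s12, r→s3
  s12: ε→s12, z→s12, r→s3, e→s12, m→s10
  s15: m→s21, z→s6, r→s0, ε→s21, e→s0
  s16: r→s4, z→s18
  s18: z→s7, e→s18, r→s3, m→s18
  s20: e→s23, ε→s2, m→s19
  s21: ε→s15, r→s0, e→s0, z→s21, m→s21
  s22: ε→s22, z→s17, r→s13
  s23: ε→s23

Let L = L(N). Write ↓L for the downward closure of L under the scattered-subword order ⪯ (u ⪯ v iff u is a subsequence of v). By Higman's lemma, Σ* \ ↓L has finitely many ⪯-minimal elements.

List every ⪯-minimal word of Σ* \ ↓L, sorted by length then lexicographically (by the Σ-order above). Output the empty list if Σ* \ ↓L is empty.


A = [rr, rmee, mzemmr].

|Q|=24, |F|=10, |δ|=66 (11 ε).
min D↑ (10 st, q0=0, F={5}): 0:e→0,m→1,z→0,r→2 1:e→1,m→1,z→3,r→2 2:e→2,m→4,z→2,r→5 3:e→6,m→3,z→3,r→2 4:e→7,m→4,z→4,r→5 5:e→5,m→5,z→5,r→5 6:e→6,m→8,z→6,r→2 7:e→5,m→7,z→7,r→5 8:e→8,m→9,z→8,r→2 9:e→9,m→9,z→9,r→5 (ε-aug+det+¬).
'rr': |S_i|=[16, 10, 5] end={s0,s19,s2,s20,s23} — reject; 2/2 single-dels accept.
'rmee': run [16, 10, 9, 8, 5] end={s0,s19,s2,s20,s23} — reject; 4/4 del acc.
'mzemmr': N↓-sim [16, 15, 14, 13, 12, 10, 5] end={s0,s19,s2,s20,s23} rej; 6/6 deletions ∈↓L.
3 words, ⪯-incomp.


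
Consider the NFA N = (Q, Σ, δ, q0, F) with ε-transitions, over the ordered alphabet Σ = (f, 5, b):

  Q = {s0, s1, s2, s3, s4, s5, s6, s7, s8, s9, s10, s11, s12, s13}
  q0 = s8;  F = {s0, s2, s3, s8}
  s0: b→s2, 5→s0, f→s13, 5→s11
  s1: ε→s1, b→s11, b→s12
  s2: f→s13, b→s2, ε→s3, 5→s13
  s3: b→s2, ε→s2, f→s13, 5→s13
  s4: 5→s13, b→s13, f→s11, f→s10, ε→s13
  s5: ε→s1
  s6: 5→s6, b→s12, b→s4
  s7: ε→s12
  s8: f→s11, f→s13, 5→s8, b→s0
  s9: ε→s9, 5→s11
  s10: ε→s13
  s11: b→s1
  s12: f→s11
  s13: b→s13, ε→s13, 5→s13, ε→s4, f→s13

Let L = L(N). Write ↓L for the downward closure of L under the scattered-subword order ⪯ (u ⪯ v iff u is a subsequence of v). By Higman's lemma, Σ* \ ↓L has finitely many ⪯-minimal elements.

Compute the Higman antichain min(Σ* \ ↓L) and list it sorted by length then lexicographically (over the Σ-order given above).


|Q|=14, |F|=4, |δ|=39 (10 ε).
min D↑ (4 st, q0=0, F={1}): 0:f→1,5→0,b→2 1:f→1,5→1,b→1 2:f→1,5→2,b→3 3:f→1,5→1,b→3 (ε-aug+det+¬).
'f': |S_i|=[10, 6] end={s1,s10,s11,s12,s13,s4} rej; 1/1 single-dels accept.
'bb5': run [10, 9, 8, 6] end={s1,s10,s11,s12,s13,s4} rej; 3/3 single-dels accept.
2 minimals (antichain).

min(Σ*\↓L) = [f, bb5].


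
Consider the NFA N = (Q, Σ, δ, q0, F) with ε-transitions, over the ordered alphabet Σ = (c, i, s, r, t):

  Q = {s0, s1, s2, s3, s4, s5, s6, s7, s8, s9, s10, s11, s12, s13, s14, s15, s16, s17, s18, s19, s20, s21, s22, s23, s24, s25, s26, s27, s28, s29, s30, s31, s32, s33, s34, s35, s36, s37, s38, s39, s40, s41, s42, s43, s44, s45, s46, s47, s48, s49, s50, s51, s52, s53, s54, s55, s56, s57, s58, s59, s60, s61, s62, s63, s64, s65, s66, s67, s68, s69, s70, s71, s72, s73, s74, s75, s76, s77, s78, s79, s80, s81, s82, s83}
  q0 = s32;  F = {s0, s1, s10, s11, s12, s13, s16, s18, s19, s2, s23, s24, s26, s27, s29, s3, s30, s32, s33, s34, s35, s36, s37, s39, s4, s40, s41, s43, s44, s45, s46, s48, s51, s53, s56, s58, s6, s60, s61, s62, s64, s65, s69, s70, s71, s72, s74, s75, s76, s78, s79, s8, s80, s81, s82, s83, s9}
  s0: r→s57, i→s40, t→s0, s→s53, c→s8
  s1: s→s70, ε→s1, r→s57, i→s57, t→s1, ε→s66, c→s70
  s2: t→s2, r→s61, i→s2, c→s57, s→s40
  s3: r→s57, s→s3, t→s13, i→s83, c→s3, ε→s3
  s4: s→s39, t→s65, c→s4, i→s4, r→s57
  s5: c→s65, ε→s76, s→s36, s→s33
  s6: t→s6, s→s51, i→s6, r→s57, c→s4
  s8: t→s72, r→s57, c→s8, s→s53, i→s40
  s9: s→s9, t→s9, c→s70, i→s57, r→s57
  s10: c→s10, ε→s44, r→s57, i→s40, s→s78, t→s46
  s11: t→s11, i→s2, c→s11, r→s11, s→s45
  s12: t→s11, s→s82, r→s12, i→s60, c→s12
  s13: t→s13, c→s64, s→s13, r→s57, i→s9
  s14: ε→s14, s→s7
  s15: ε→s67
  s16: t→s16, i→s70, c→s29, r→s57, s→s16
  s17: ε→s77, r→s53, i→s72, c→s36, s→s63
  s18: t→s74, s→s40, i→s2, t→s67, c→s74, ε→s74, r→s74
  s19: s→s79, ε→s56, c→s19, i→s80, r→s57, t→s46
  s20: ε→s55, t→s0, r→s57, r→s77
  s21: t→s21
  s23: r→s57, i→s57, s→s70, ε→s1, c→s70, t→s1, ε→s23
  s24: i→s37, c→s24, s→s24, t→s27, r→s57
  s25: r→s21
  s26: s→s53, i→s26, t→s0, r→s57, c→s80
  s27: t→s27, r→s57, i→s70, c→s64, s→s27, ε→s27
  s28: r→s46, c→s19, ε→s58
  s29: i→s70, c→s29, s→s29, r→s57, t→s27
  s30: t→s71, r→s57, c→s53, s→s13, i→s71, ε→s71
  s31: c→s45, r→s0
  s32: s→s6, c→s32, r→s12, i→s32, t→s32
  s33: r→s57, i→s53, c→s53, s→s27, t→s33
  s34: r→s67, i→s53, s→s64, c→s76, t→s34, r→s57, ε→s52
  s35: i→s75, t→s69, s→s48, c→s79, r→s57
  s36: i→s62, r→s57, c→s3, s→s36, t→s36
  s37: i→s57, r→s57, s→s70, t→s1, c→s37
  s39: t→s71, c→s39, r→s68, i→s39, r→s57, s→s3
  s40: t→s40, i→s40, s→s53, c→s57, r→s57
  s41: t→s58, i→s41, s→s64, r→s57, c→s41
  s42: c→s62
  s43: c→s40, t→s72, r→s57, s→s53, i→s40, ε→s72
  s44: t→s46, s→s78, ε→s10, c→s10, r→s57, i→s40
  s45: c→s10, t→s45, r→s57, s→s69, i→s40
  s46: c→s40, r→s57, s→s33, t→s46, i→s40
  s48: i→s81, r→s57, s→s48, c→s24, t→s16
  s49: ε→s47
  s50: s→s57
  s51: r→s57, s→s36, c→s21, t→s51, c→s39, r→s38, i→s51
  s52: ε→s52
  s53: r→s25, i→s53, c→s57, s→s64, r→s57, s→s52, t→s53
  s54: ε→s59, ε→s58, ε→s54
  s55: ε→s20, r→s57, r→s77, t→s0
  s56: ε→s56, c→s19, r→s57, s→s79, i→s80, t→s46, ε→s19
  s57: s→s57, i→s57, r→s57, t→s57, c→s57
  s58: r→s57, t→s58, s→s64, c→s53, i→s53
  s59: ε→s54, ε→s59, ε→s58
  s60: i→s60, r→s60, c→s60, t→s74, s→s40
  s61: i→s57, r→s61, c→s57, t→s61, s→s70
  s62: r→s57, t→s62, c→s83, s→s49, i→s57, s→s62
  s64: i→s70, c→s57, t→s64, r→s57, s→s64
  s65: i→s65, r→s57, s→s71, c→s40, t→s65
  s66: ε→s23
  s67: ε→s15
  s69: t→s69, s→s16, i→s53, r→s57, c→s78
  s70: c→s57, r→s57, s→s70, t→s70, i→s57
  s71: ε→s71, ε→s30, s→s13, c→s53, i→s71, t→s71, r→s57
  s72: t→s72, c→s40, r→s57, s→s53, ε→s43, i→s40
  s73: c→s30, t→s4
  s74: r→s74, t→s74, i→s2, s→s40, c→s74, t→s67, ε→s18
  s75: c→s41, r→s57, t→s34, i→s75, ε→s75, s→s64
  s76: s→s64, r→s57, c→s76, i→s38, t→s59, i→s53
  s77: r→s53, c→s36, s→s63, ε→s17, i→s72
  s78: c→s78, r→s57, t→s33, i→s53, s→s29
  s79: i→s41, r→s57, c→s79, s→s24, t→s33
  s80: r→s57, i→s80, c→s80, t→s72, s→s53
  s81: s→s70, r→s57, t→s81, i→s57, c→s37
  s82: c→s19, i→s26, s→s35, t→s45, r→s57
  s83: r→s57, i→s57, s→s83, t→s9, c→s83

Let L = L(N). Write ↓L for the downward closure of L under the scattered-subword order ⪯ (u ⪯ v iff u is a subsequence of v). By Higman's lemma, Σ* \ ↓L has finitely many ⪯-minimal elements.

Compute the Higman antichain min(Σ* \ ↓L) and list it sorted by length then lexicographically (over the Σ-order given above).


Antichain: [sr, risc, rtic, sctcc, sssii, rtiri].

|Q|=84, |F|=57, |δ|=366 (38 ε).
min D↑ (52 st, q0=0, F={5}): 0:c→0,i→0,s→1,r→2,t→0 1:c→3,i→1,s→4,r→5,t→1 2:c→2,i→6,s→7,r→2,t→8 3:c→3,i→3,s→9,r→5,t→10 4:c→9,i→4,s→11,r→5,t→4 5:c→5,i→5,s→5,r→5,t→5 6:c→6,i→6,s→12,r→6,t→13 7:c→14,i→15,s→16,r→5,t→17 8:c→8,i→18,s→17,r→8,t→8 9:c→9,i→9,s→19,r→5,t→20 10:c→12,i→10,s→20,r→5,t→10 11:c→19,i→21,s→11,r→5,t→11 12:c→5,i→12,s→22,r→5,t→12 13:c→13,i→18,s→12,r→13,t→13 14:c→14,i→23,s→24,r→5,t→25 15:c→23,i→15,s→22,r→5,t→26 16:c→24,i→27,s→28,r→5,t→29 17:c→30,i→12,s→29,r→5,t→17 18:c→5,i→18,s→12,r→31,t→18 19:c→19,i→32,s→19,r→5,t→33 20:c→22,i→20,s→33,r→5,t→20 21:c→32,i→5,s→21,r→5,t→21 22:c→5,i→22,s→34,r→5,t→22 23:c→23,i→23,s→22,r→5,t→35 24:c→24,i→36,s→37,r→5,t→38 25:c→12,i→12,s→38,r→5,t→25 26:c→39,i→12,s→22,r→5,t→26 27:c→36,i→27,s→34,r→5,t→40 28:c→37,i→41,s→28,r→5,t→42 29:c→43,i→22,s→42,r→5,t→29 30:c→30,i→12,s→43,r→5,t→25 31:c→5,i→5,s→44,r→31,t→31 32:c→32,i→5,s→32,r→5,t→45 33:c→34,i→45,s→33,r→5,t→33 34:c→5,i→44,s→34,r→5,t→34 35:c→12,i→12,s→22,r→5,t→35 36:c→36,i→36,s→34,r→5,t→46 37:c→37,i→47,s→37,r→5,t→48 38:c→22,i→22,s→48,r→5,t→38 39:c→39,i→12,s→22,r→5,t→35 40:c→49,i→22,s→34,r→5,t→40 41:c→47,i→5,s→44,r→5,t→41 42:c→50,i→44,s→42,r→5,t→42 43:c→43,i→22,s→50,r→5,t→38 44:c→5,i→5,s→44,r→5,t→44 45:c→44,i→5,s→45,r→5,t→45 46:c→22,i→22,s→34,r→5,t→46 47:c→47,i→5,s→44,r→5,t→51 48:c→34,i→44,s→48,r→5,t→48 49:c→49,i→22,s→34,r→5,t→46 50:c→50,i→44,s→50,r→5,t→48 51:c→44,i→5,s→44,r→5,t→51.
'sr': run [70, 62, 7] end={s15,s21,s25,s38,s57,s67,s68} — reject; 2/2 single-dels accept.
'risc': run [70, 54, 34, 8, 1] end={s57} — reject; 4/4 single-dels accept.
'rtic': run [70, 54, 40, 11, 1] end={s57} ∉↓L; 4/4 deletions ∈↓L.
'sctcc': N↓-sim [70, 62, 43, 24, 8, 1] end={s57} ∉↓L; 5/5 deletions ∈↓L.
'sssii': run [70, 62, 45, 22, 12, 1] end={s57} ∉↓L; 5/5 del acc.
'rtiri': |S_i|=[70, 54, 40, 11, 5, 1] end={s57} rej; 5/5 single-dels accept.
6 minimals (antichain).


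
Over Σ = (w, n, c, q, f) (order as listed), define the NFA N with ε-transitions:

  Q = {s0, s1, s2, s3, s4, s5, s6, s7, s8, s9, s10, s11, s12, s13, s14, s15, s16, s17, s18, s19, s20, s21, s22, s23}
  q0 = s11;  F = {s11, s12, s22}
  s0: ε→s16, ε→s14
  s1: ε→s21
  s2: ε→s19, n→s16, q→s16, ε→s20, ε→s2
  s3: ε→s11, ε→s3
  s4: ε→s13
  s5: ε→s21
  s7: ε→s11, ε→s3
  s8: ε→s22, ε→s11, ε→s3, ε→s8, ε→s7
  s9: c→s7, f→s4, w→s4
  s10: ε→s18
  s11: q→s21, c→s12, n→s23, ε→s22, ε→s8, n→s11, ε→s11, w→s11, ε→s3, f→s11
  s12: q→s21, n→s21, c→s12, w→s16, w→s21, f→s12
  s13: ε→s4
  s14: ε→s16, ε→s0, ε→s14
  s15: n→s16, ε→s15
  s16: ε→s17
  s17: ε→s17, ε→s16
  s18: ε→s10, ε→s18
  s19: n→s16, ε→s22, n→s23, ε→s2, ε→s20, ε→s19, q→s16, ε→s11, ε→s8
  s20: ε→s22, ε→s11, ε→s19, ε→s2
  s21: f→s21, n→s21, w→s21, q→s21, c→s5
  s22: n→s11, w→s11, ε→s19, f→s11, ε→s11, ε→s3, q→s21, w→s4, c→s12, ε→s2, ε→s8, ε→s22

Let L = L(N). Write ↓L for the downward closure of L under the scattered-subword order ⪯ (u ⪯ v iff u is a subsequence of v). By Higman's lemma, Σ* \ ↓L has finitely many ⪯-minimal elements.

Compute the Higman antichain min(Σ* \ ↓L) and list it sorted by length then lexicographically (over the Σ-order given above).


A = [q, cw, cn].

|Q|=24, |F|=3, |δ|=80 (48 ε).
min D↑ (3 st, q0=0, F={2}): 0:w→0,n→0,c→1,q→2,f→0 1:w→2,n→2,c→1,q→2,f→1 2:w→2,n→2,c→2,q→2,f→2 (ε-aug+det+¬).
'q': run [16, 4] end={s16,s17,s21,s5} rej; 1/1 deletions ∈↓L.
'cw': |S_i|=[16, 5, 4] end={s16,s17,s21,s5} — reject; 2/2 del acc.
'cn': run [16, 5, 2] end={s21,s5} rej; 2/2 del acc.
3 words, ⪯-incomp.


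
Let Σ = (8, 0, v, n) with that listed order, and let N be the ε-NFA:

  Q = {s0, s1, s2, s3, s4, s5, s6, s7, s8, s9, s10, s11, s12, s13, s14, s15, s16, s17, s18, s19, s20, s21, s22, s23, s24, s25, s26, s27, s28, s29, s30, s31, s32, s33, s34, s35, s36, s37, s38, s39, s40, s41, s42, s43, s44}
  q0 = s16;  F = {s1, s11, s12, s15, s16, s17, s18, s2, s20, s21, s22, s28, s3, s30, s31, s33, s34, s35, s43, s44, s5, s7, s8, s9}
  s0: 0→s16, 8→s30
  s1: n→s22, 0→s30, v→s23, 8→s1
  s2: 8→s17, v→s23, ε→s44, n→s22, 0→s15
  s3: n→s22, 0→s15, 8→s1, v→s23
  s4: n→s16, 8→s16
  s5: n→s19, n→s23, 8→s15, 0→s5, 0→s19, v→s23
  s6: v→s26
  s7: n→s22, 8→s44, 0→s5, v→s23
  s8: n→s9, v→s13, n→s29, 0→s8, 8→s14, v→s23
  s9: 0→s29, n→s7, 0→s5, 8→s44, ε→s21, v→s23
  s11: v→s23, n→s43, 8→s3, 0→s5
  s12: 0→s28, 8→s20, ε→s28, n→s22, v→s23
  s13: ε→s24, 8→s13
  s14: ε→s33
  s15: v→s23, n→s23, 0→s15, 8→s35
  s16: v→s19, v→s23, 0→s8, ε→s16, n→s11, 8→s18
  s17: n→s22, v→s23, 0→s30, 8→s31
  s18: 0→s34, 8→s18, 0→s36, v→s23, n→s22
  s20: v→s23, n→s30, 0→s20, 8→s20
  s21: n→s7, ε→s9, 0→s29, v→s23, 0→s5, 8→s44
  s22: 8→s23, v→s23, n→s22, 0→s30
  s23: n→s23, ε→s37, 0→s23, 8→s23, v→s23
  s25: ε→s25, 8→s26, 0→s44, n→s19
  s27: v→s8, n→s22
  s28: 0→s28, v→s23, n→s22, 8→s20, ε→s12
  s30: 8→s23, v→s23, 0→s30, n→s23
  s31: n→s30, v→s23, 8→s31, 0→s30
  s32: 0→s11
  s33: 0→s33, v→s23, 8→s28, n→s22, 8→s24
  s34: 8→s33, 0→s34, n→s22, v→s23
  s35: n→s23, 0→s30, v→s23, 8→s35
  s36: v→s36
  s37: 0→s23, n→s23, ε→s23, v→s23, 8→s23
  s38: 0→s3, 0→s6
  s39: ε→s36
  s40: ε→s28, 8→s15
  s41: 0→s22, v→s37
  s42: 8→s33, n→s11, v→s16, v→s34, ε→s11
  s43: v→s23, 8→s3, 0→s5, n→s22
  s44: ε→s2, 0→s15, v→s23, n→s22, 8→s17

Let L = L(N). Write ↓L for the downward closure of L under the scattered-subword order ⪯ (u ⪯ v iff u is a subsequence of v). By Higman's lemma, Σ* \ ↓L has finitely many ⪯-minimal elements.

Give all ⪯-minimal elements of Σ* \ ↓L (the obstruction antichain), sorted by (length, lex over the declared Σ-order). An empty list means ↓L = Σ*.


min(Σ*\↓L) = [v, 8n8, n0n, nnn8, n8808, 0888nn].

|Q|=45, |F|=24, |δ|=150 (15 ε).
min D↑ (22 st, q0=0, F={3}): 0:8→1,0→2,v→3,n→4 1:8→1,0→5,v→3,n→6 2:8→7,0→2,v→3,n→8 3:8→3,0→3,v→3,n→3 4:8→9,0→10,v→3,n→11 5:8→7,0→5,v→3,n→6 6:8→3,0→12,v→3,n→6 7:8→13,0→7,v→3,n→6 8:8→14,0→10,v→3,n→15 9:8→16,0→17,v→3,n→6 10:8→17,0→10,v→3,n→3 11:8→9,0→10,v→3,n→6 12:8→3,0→12,v→3,n→3 13:8→18,0→13,v→3,n→6 14:8→19,0→17,v→3,n→6 15:8→14,0→10,v→3,n→6 16:8→16,0→12,v→3,n→6 17:8→20,0→17,v→3,n→3 18:8→18,0→18,v→3,n→12 19:8→21,0→12,v→3,n→6 20:8→20,0→12,v→3,n→3 21:8→21,0→12,v→3,n→12 (ε-aug+det+¬).
'v': |S_i|=[32, 6] end={s13,s19,s23,s24,s36,s37} — reject; 1/1 single-dels accept.
'8n8': |S_i|=[32, 22, 4, 2] end={s23,s37} rej; 3/3 deletions ∈↓L.
'n0n': |S_i|=[32, 20, 8, 3] end={s19,s23,s37} ∉↓L; 3/3 del acc.
'nnn8': |S_i|=[32, 20, 16, 5, 2] end={s23,s37} ∉↓L; 4/4 single-dels accept.
'n8808': |S_i|=[32, 20, 12, 8, 3, 2] end={s23,s37} ∉↓L; 5/5 deletions ∈↓L.
'0888nn': N↓-sim [32, 26, 17, 12, 8, 3, 2] end={s23,s37} rej; 6/6 del acc.
6 words, ⪯-incomp.


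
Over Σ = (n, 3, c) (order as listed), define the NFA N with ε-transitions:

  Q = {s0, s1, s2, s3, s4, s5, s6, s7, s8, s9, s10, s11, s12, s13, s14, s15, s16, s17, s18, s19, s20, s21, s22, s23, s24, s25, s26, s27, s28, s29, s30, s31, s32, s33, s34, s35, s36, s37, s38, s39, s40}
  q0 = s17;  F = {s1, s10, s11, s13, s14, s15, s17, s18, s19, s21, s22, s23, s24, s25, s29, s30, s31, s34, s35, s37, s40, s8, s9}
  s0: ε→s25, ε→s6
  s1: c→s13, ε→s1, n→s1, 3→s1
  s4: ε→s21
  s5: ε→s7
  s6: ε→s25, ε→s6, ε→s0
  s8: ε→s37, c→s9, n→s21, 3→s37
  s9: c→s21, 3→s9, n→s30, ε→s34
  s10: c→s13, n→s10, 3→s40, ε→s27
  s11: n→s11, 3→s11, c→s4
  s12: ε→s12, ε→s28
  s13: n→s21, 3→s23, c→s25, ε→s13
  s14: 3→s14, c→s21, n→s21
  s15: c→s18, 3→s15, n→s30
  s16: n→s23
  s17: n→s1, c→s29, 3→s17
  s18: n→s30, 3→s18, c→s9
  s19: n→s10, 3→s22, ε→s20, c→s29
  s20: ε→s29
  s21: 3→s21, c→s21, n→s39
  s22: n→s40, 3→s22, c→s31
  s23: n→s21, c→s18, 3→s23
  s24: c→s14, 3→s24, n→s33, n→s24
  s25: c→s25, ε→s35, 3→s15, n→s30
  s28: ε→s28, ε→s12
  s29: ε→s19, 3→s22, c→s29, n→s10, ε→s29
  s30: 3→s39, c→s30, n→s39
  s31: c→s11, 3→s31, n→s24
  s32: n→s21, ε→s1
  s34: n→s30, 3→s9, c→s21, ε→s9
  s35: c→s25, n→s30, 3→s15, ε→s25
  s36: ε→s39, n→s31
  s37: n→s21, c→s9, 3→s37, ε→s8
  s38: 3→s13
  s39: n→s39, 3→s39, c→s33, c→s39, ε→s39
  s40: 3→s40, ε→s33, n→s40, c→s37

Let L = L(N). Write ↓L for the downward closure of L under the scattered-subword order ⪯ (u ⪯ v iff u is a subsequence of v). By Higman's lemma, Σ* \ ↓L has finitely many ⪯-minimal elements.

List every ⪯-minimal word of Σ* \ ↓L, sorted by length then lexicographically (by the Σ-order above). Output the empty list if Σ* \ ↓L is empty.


Antichain: [ncnn, nccn3, c3cccn].

|Q|=41, |F|=23, |δ|=106 (28 ε).
min D↑ (20 st, q0=0, F={11}): 0:n→1,3→0,c→2 1:n→1,3→1,c→3 2:n→4,3→5,c→2 3:n→6,3→7,c→8 4:n→4,3→9,c→3 5:n→9,3→5,c→10 6:n→11,3→6,c→6 7:n→6,3→7,c→12 8:n→13,3→14,c→8 9:n→9,3→9,c→15 10:n→16,3→10,c→17 11:n→11,3→11,c→11 12:n→13,3→12,c→18 13:n→11,3→11,c→13 14:n→13,3→14,c→12 15:n→6,3→15,c→18 16:n→16,3→16,c→19 17:n→17,3→17,c→6 18:n→13,3→18,c→6 19:n→6,3→19,c→6 (ε-aug+det+¬).
'ncnn': run [28, 22, 16, 4, 2] end={s33,s39} — reject; 4/4 single-dels accept.
'nccn3': |S_i|=[28, 22, 16, 10, 3, 2] end={s33,s39} — reject; 5/5 deletions ∈↓L.
'c3cccn': N↓-sim [28, 26, 18, 14, 9, 5, 2] end={s33,s39} rej; 6/6 single-dels accept.
3 obstructions.
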